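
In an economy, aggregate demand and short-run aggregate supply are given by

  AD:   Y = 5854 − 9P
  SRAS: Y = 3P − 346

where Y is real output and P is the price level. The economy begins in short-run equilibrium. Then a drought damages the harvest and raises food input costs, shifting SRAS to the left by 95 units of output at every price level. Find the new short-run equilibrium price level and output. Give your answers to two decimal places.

P = 524.58, Y = 1132.75

This is a negative supply shock: SRAS shifts left.
New SRAS: Y = 3P − 441.
Set AD = SRAS: 5854 − 9P = 3P − 441, so 6295 = 12P and P = 524.58.
Substituting into AD, Y = 1132.75.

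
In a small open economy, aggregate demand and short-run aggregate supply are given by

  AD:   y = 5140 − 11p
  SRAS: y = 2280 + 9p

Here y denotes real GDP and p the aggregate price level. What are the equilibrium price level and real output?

Set AD = SRAS: 5140 − 11p = 2280 + 9p, so 2860 = 20p and p = 143.
Then y = 5140 − 11·143 = 3567.

p = 143, y = 3567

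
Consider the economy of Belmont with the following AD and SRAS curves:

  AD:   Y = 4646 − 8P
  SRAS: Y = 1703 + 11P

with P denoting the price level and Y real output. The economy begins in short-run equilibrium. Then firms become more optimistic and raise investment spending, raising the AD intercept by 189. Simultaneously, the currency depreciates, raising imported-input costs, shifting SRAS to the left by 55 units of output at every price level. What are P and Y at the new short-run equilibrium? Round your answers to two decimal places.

P = 167.74, Y = 3493.11

After both shocks: AD is Y = 4835 − 8P and SRAS is Y = 1648 + 11P.
Setting them equal: 3187 = 19P, so P = 167.74.
Substituting into AD, Y = 3493.11.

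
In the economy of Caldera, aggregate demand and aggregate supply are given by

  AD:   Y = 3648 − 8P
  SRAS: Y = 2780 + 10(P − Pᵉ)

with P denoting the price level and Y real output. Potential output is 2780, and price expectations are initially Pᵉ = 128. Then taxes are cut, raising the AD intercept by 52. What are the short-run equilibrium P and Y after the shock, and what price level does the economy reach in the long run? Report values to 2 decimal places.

AD shifts right: new AD is Y = 3700 − 8P. With Pᵉ = 128, SRAS is Y = 1500 + 10P.
Short run: 3700 − 8P = 1500 + 10P gives 2200 = 18P, so P = 122.22 and Y = 3700 − 8P = 2722.22.
Y = 2722.22 is below potential 2780; expectations adjust and SRAS shifts right until Y = 2780.
Long run: on the new AD curve, 2780 = 3700 − 8P gives P = 115.00.

Short run: P = 122.22, Y = 2722.22. Long run: P = 115.00.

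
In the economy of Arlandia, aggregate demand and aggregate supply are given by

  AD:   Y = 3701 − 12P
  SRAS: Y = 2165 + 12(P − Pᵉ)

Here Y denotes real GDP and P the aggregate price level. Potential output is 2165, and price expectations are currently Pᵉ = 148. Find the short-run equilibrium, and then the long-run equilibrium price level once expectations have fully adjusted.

Short run: P = 138, Y = 2045. Long run: P = 128.

Short run: with Pᵉ = 148, SRAS is Y = 389 + 12P. Setting AD = SRAS gives 3312 = 24P, so P = 138 and Y = 3701 − 12·138 = 2045.
Output 2045 is below potential 2165, so over time expected prices fall and SRAS shifts right until Y returns to 2165.
Long run: Y = 2165 on the AD curve gives 2165 = 3701 − 12P, so P = 128.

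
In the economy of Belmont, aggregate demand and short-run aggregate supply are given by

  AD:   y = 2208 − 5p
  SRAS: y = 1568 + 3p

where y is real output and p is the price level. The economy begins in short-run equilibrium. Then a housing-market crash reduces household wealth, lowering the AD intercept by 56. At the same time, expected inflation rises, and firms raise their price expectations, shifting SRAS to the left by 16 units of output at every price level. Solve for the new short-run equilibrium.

After both shocks: AD is y = 2152 − 5p and SRAS is y = 1552 + 3p.
Setting them equal: 600 = 8p, so p = 75.
y = 2152 − 5·75 = 1777.

p = 75, y = 1777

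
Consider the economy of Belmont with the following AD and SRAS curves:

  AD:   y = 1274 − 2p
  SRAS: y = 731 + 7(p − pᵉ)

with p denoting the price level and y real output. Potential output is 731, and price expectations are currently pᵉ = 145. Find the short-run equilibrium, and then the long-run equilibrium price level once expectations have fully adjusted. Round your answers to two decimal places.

Short run: p = 173.11, y = 927.78. Long run: p = 271.50.

Short run: with pᵉ = 145, SRAS is y = 7p − 284. Setting AD = SRAS gives 1558 = 9p, so p = 173.11 and y = 1274 − 2p = 927.78.
Output 927.78 is above potential 731, so over time expected prices rise and SRAS shifts left until y returns to 731.
Long run: y = 731 on the AD curve gives 731 = 1274 − 2p, so p = 271.50.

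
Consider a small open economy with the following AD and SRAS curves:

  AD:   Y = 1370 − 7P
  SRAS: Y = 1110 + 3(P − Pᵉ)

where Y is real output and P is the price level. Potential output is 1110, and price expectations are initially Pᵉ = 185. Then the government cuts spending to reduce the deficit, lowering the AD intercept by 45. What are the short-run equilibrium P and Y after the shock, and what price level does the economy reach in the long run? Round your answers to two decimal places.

Short run: P = 77.00, Y = 786.00. Long run: P = 30.71.

AD shifts left: new AD is Y = 1325 − 7P. With Pᵉ = 185, SRAS is Y = 555 + 3P.
Short run: 1325 − 7P = 555 + 3P gives 770 = 10P, so P = 77.00 and Y = 1325 − 7P = 786.00.
Y = 786.00 is below potential 1110; expectations adjust and SRAS shifts right until Y = 1110.
Long run: on the new AD curve, 1110 = 1325 − 7P gives P = 30.71.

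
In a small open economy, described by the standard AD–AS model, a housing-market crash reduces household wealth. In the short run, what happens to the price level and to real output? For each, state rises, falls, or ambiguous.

Price level: falls; output: falls

This is a negative demand shock: AD shifts left.
Moving along the upward-sloping SRAS curve, P falls and Y falls.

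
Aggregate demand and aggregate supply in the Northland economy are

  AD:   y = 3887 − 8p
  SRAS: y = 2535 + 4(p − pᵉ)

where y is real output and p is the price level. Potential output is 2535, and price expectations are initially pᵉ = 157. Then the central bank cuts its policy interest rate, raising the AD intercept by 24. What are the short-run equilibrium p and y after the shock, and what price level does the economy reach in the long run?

AD shifts right: new AD is y = 3911 − 8p. With pᵉ = 157, SRAS is y = 1907 + 4p.
Short run: 3911 − 8p = 1907 + 4p gives 2004 = 12p, so p = 167 and y = 3911 − 8·167 = 2575.
y = 2575 is above potential 2535; expectations adjust and SRAS shifts left until y = 2535.
Long run: on the new AD curve, 2535 = 3911 − 8p gives p = 172.

Short run: p = 167, y = 2575. Long run: p = 172.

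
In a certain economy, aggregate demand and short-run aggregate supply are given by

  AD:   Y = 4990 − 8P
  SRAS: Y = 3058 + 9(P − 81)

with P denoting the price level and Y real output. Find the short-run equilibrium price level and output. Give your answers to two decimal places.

P = 156.53, Y = 3737.76

Write SRAS as Y = 3058 + 9P − 729 = 2329 + 9P.
Set AD = SRAS: 4990 − 8P = 2329 + 9P, so 2661 = 17P and P = 156.53.
Substituting into AD, Y = 4990 − 8P = 3737.76.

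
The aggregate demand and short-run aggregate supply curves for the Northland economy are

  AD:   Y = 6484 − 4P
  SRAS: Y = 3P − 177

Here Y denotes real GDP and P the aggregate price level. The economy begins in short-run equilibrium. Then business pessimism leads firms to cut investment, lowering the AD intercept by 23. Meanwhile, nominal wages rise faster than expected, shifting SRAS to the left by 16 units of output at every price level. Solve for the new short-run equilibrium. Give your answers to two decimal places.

P = 950.57, Y = 2658.71

After both shocks: AD is Y = 6461 − 4P and SRAS is Y = 3P − 193.
Setting them equal: 6654 = 7P, so P = 950.57.
Substituting into AD, Y = 2658.71.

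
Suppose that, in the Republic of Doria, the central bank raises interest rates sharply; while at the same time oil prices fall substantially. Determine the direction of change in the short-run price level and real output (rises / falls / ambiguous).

The first event is a negative demand shock: AD shifts left, which by itself pushes P down and Y down.
The second is a favourable supply shock: SRAS shifts right, which by itself pushes P down and Y up.
Both shocks push P down, so P falls. The two shocks push Y in opposite directions, so the effect on Y is ambiguous.

Price level: falls; output: ambiguous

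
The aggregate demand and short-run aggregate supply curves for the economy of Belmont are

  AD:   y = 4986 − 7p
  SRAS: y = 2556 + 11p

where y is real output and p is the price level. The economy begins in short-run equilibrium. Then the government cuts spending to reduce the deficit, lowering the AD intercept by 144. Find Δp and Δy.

This is a negative demand shock: AD shifts left.
New AD: y = 4842 − 7p.
Set AD = SRAS: 4842 − 7p = 2556 + 11p, so 2286 = 18p and p = 127.
y = 4842 − 7·127 = 3953.
Initially p = 135, y = 4041, so Δp = -8 and Δy = -88.

Δp = -8, Δy = -88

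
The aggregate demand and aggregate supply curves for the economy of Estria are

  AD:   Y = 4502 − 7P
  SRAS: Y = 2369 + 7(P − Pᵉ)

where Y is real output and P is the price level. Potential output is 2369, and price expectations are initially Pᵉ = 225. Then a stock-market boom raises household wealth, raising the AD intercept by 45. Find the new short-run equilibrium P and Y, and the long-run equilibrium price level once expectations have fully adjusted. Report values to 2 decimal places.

Short run: P = 268.07, Y = 2670.50. Long run: P = 311.14.

AD shifts right: new AD is Y = 4547 − 7P. With Pᵉ = 225, SRAS is Y = 794 + 7P.
Short run: 4547 − 7P = 794 + 7P gives 3753 = 14P, so P = 268.07 and Y = 4547 − 7P = 2670.50.
Y = 2670.50 is above potential 2369; expectations adjust and SRAS shifts left until Y = 2369.
Long run: on the new AD curve, 2369 = 4547 − 7P gives P = 311.14.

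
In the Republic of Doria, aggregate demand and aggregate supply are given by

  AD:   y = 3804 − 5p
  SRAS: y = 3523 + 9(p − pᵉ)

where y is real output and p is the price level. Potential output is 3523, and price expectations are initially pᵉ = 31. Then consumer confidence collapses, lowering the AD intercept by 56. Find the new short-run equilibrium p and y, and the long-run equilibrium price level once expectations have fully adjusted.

Short run: p = 36, y = 3568. Long run: p = 45.

AD shifts left: new AD is y = 3748 − 5p. With pᵉ = 31, SRAS is y = 3244 + 9p.
Short run: 3748 − 5p = 3244 + 9p gives 504 = 14p, so p = 36 and y = 3748 − 5·36 = 3568.
y = 3568 is above potential 3523; expectations adjust and SRAS shifts left until y = 3523.
Long run: on the new AD curve, 3523 = 3748 − 5p gives p = 45.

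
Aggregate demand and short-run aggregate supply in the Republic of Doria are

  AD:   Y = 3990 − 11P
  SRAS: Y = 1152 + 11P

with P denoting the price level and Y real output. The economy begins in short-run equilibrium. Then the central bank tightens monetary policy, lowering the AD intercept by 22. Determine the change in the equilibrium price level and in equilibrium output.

ΔP = -1, ΔY = -11

This is a negative demand shock: AD shifts left.
New AD: Y = 3968 − 11P.
Set AD = SRAS: 3968 − 11P = 1152 + 11P, so 2816 = 22P and P = 128.
Y = 3968 − 11·128 = 2560.
Initially P = 129, Y = 2571, so ΔP = -1 and ΔY = -11.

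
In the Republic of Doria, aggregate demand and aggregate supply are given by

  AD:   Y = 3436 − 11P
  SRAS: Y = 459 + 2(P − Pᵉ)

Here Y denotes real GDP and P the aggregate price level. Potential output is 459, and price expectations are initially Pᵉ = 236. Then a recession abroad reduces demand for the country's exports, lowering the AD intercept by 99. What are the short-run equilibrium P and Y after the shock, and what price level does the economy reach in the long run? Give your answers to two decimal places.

Short run: P = 257.69, Y = 502.38. Long run: P = 261.64.

AD shifts left: new AD is Y = 3337 − 11P. With Pᵉ = 236, SRAS is Y = 2P − 13.
Short run: 3337 − 11P = 2P − 13 gives 3350 = 13P, so P = 257.69 and Y = 3337 − 11P = 502.38.
Y = 502.38 is above potential 459; expectations adjust and SRAS shifts left until Y = 459.
Long run: on the new AD curve, 459 = 3337 − 11P gives P = 261.64.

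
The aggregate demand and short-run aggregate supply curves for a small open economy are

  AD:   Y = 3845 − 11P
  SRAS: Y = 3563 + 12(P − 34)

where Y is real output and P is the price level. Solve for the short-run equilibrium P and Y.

Write SRAS as Y = 3563 + 12P − 408 = 3155 + 12P.
Set AD = SRAS: 3845 − 11P = 3155 + 12P, so 690 = 23P and P = 30.
Then Y = 3845 − 11·30 = 3515.

P = 30, Y = 3515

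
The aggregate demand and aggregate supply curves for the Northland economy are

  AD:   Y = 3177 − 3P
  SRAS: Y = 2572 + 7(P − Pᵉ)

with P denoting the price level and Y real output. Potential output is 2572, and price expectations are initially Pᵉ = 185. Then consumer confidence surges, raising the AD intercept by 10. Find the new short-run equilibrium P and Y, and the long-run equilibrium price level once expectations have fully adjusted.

AD shifts right: new AD is Y = 3187 − 3P. With Pᵉ = 185, SRAS is Y = 1277 + 7P.
Short run: 3187 − 3P = 1277 + 7P gives 1910 = 10P, so P = 191 and Y = 3187 − 3·191 = 2614.
Y = 2614 is above potential 2572; expectations adjust and SRAS shifts left until Y = 2572.
Long run: on the new AD curve, 2572 = 3187 − 3P gives P = 205.

Short run: P = 191, Y = 2614. Long run: P = 205.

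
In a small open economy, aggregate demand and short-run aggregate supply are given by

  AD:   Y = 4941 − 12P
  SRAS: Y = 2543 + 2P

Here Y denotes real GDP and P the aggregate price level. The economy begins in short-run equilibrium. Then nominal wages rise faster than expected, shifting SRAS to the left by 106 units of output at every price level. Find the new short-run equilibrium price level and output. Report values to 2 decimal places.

P = 178.86, Y = 2794.71

This is a negative supply shock: SRAS shifts left.
New SRAS: Y = 2437 + 2P.
Set AD = SRAS: 4941 − 12P = 2437 + 2P, so 2504 = 14P and P = 178.86.
Substituting into AD, Y = 2794.71.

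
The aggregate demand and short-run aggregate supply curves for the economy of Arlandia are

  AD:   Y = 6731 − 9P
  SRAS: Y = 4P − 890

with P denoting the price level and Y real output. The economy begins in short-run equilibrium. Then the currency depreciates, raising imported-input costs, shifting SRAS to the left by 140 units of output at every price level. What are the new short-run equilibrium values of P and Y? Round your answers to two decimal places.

P = 597.00, Y = 1358.00

This is a negative supply shock: SRAS shifts left.
New SRAS: Y = 4P − 1030.
Set AD = SRAS: 6731 − 9P = 4P − 1030, so 7761 = 13P and P = 597.00.
Substituting into AD, Y = 1358.00.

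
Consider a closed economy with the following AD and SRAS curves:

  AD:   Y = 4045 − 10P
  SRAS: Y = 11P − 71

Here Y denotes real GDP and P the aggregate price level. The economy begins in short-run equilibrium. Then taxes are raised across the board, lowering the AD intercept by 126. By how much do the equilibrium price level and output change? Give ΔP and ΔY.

ΔP = -6, ΔY = -66

This is a negative demand shock: AD shifts left.
New AD: Y = 3919 − 10P.
Set AD = SRAS: 3919 − 10P = 11P − 71, so 3990 = 21P and P = 190.
Y = 3919 − 10·190 = 2019.
Initially P = 196, Y = 2085, so ΔP = -6 and ΔY = -66.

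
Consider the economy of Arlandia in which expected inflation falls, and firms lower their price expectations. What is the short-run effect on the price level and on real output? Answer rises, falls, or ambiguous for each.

Price level: falls; output: rises

This is a favourable supply shock: SRAS shifts right.
Moving along the downward-sloping AD curve, P falls and Y rises.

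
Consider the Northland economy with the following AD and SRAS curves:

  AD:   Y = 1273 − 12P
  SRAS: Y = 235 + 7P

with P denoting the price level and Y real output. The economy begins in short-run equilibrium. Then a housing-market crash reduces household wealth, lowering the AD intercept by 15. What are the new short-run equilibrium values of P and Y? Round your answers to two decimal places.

P = 53.84, Y = 611.89

This is a negative demand shock: AD shifts left.
New AD: Y = 1258 − 12P.
Set AD = SRAS: 1258 − 12P = 235 + 7P, so 1023 = 19P and P = 53.84.
Substituting into AD, Y = 611.89.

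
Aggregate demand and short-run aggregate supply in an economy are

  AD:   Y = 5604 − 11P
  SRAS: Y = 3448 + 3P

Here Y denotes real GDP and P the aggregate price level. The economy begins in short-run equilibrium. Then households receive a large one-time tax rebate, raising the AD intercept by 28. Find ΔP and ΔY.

This is a positive demand shock: AD shifts right.
New AD: Y = 5632 − 11P.
Set AD = SRAS: 5632 − 11P = 3448 + 3P, so 2184 = 14P and P = 156.
Y = 5632 − 11·156 = 3916.
Initially P = 154, Y = 3910, so ΔP = +2 and ΔY = +6.

ΔP = +2, ΔY = +6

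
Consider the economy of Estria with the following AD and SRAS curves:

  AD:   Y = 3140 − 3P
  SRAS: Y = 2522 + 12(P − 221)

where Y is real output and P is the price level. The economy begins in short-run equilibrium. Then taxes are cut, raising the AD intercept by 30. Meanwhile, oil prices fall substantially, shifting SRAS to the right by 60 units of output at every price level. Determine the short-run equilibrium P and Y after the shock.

P = 216, Y = 2522

After both shocks: AD is Y = 3170 − 3P and SRAS is Y = 12P − 70.
Setting them equal: 3240 = 15P, so P = 216.
Y = 3170 − 3·216 = 2522.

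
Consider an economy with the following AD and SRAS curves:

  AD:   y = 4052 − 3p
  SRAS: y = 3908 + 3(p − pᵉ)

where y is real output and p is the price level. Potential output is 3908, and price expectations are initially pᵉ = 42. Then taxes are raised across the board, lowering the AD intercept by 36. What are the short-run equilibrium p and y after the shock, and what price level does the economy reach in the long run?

AD shifts left: new AD is y = 4016 − 3p. With pᵉ = 42, SRAS is y = 3782 + 3p.
Short run: 4016 − 3p = 3782 + 3p gives 234 = 6p, so p = 39 and y = 4016 − 3·39 = 3899.
y = 3899 is below potential 3908; expectations adjust and SRAS shifts right until y = 3908.
Long run: on the new AD curve, 3908 = 4016 − 3p gives p = 36.

Short run: p = 39, y = 3899. Long run: p = 36.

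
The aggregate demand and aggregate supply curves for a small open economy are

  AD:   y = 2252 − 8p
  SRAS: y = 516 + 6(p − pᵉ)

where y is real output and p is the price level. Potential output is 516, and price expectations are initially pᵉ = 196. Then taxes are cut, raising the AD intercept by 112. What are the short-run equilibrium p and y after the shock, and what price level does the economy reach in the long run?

AD shifts right: new AD is y = 2364 − 8p. With pᵉ = 196, SRAS is y = 6p − 660.
Short run: 2364 − 8p = 6p − 660 gives 3024 = 14p, so p = 216 and y = 2364 − 8·216 = 636.
y = 636 is above potential 516; expectations adjust and SRAS shifts left until y = 516.
Long run: on the new AD curve, 516 = 2364 − 8p gives p = 231.

Short run: p = 216, y = 636. Long run: p = 231.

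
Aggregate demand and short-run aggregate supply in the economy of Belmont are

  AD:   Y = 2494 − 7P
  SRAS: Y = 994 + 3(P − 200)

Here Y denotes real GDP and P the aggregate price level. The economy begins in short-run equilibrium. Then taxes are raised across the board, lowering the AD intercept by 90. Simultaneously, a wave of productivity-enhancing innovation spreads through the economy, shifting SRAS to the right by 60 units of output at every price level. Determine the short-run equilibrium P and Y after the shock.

After both shocks: AD is Y = 2404 − 7P and SRAS is Y = 454 + 3P.
Setting them equal: 1950 = 10P, so P = 195.
Y = 2404 − 7·195 = 1039.

P = 195, Y = 1039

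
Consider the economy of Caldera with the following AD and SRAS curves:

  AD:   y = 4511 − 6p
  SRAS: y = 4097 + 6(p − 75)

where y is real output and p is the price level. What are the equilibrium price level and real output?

Write SRAS as y = 4097 + 6p − 450 = 3647 + 6p.
Set AD = SRAS: 4511 − 6p = 3647 + 6p, so 864 = 12p and p = 72.
Then y = 4511 − 6·72 = 4079.

p = 72, y = 4079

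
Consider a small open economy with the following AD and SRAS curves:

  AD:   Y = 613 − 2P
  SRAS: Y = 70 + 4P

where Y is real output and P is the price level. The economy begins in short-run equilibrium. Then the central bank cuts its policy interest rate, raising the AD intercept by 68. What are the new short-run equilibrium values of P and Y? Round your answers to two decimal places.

This is a positive demand shock: AD shifts right.
New AD: Y = 681 − 2P.
Set AD = SRAS: 681 − 2P = 70 + 4P, so 611 = 6P and P = 101.83.
Substituting into AD, Y = 477.33.

P = 101.83, Y = 477.33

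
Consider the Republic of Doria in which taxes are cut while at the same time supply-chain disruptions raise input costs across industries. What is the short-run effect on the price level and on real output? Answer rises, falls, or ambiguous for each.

Price level: rises; output: ambiguous

The first event is a positive demand shock: AD shifts right, which by itself pushes P up and Y up.
The second is an adverse supply shock: SRAS shifts left, which by itself pushes P up and Y down.
Both shocks push P up, so P rises. The two shocks push Y in opposite directions, so the effect on Y is ambiguous.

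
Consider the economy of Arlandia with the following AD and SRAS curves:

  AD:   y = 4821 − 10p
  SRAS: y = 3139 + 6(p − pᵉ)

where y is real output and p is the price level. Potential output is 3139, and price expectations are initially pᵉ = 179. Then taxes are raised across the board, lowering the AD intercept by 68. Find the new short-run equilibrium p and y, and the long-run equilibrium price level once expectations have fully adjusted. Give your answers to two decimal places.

Short run: p = 168.00, y = 3073.00. Long run: p = 161.40.

AD shifts left: new AD is y = 4753 − 10p. With pᵉ = 179, SRAS is y = 2065 + 6p.
Short run: 4753 − 10p = 2065 + 6p gives 2688 = 16p, so p = 168.00 and y = 4753 − 10p = 3073.00.
y = 3073.00 is below potential 3139; expectations adjust and SRAS shifts right until y = 3139.
Long run: on the new AD curve, 3139 = 4753 − 10p gives p = 161.40.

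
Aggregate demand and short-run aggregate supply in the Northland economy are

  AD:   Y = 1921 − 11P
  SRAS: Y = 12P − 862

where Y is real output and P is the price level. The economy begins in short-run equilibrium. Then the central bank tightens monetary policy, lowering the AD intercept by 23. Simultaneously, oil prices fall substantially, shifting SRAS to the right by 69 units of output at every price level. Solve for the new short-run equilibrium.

P = 117, Y = 611

After both shocks: AD is Y = 1898 − 11P and SRAS is Y = 12P − 793.
Setting them equal: 2691 = 23P, so P = 117.
Y = 1898 − 11·117 = 611.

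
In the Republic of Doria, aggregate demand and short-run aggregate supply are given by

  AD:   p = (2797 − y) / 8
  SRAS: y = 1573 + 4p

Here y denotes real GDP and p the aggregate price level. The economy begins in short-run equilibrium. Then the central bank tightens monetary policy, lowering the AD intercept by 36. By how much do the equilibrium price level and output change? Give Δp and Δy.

Δp = -3, Δy = -12

This is a negative demand shock: AD shifts left.
New AD: y = 2761 − 8p.
Set AD = SRAS: 2761 − 8p = 1573 + 4p, so 1188 = 12p and p = 99.
y = 2761 − 8·99 = 1969.
Initially p = 102, y = 1981, so Δp = -3 and Δy = -12.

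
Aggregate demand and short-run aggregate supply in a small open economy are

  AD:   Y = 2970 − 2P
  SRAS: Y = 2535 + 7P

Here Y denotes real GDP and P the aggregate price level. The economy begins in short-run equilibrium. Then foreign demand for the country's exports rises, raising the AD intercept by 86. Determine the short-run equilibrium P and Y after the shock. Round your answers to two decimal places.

P = 57.89, Y = 2940.22

This is a positive demand shock: AD shifts right.
New AD: Y = 3056 − 2P.
Set AD = SRAS: 3056 − 2P = 2535 + 7P, so 521 = 9P and P = 57.89.
Substituting into AD, Y = 2940.22.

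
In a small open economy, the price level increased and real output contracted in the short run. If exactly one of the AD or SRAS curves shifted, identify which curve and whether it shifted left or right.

SRAS shifted left

P rose and Y fell. An AD shift moves P and Y in the same direction; an SRAS shift moves them in opposite directions.
Here P and Y moved in opposite directions, so the SRAS curve shifted.
Since Y fell, SRAS shifted left.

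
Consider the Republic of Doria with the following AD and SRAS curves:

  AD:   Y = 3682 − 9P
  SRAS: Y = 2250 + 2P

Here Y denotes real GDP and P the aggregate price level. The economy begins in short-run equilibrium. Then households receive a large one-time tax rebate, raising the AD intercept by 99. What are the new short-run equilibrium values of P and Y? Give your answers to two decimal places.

P = 139.18, Y = 2528.36

This is a positive demand shock: AD shifts right.
New AD: Y = 3781 − 9P.
Set AD = SRAS: 3781 − 9P = 2250 + 2P, so 1531 = 11P and P = 139.18.
Substituting into AD, Y = 2528.36.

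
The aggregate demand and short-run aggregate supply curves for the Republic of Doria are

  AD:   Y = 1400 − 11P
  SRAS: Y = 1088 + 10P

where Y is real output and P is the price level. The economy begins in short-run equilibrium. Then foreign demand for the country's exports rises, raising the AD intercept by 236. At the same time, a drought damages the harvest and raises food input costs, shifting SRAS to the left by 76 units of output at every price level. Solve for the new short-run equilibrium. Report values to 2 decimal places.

P = 29.71, Y = 1309.14

After both shocks: AD is Y = 1636 − 11P and SRAS is Y = 1012 + 10P.
Setting them equal: 624 = 21P, so P = 29.71.
Substituting into AD, Y = 1309.14.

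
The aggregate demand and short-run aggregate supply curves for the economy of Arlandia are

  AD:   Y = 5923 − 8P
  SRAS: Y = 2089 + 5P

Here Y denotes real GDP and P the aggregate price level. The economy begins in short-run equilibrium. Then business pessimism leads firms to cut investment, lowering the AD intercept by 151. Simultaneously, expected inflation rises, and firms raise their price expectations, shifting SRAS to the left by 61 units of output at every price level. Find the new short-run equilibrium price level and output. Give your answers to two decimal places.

P = 288.00, Y = 3468.00

After both shocks: AD is Y = 5772 − 8P and SRAS is Y = 2028 + 5P.
Setting them equal: 3744 = 13P, so P = 288.00.
Substituting into AD, Y = 3468.00.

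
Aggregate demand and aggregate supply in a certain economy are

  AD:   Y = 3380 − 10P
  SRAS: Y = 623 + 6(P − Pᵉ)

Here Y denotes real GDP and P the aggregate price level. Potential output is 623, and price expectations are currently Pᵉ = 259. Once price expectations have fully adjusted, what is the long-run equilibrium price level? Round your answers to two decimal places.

Short run: with Pᵉ = 259, SRAS is Y = 6P − 931. Setting AD = SRAS gives 4311 = 16P, so P = 269.44 and Y = 3380 − 10P = 685.63.
Output 685.63 is above potential 623, so over time expected prices rise and SRAS shifts left until Y returns to 623.
Long run: Y = 623 on the AD curve gives 623 = 3380 − 10P, so P = 275.70.

Long-run P = 275.70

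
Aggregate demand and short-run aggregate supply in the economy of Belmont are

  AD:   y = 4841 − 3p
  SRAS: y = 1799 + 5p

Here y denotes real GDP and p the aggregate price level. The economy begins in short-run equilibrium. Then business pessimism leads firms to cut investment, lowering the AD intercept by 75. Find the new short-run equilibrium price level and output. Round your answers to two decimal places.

This is a negative demand shock: AD shifts left.
New AD: y = 4766 − 3p.
Set AD = SRAS: 4766 − 3p = 1799 + 5p, so 2967 = 8p and p = 370.88.
Substituting into AD, y = 3653.38.

p = 370.88, y = 3653.38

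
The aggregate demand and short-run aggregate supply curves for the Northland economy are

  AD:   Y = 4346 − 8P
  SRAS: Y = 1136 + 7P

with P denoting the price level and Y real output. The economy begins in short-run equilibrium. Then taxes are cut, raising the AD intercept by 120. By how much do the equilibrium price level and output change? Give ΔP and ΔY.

This is a positive demand shock: AD shifts right.
New AD: Y = 4466 − 8P.
Set AD = SRAS: 4466 − 8P = 1136 + 7P, so 3330 = 15P and P = 222.
Y = 4466 − 8·222 = 2690.
Initially P = 214, Y = 2634, so ΔP = +8 and ΔY = +56.

ΔP = +8, ΔY = +56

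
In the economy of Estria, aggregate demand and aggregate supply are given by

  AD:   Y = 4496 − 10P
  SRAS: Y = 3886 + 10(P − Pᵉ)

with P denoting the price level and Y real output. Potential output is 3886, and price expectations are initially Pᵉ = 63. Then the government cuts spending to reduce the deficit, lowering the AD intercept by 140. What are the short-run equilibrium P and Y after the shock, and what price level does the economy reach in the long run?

AD shifts left: new AD is Y = 4356 − 10P. With Pᵉ = 63, SRAS is Y = 3256 + 10P.
Short run: 4356 − 10P = 3256 + 10P gives 1100 = 20P, so P = 55 and Y = 4356 − 10·55 = 3806.
Y = 3806 is below potential 3886; expectations adjust and SRAS shifts right until Y = 3886.
Long run: on the new AD curve, 3886 = 4356 − 10P gives P = 47.

Short run: P = 55, Y = 3806. Long run: P = 47.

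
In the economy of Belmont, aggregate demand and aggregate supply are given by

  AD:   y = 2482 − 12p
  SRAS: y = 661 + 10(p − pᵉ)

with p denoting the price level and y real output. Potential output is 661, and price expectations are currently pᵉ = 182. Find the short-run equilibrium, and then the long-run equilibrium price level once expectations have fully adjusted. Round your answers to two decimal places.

Short run: p = 165.50, y = 496.00. Long run: p = 151.75.

Short run: with pᵉ = 182, SRAS is y = 10p − 1159. Setting AD = SRAS gives 3641 = 22p, so p = 165.50 and y = 2482 − 12p = 496.00.
Output 496.00 is below potential 661, so over time expected prices fall and SRAS shifts right until y returns to 661.
Long run: y = 661 on the AD curve gives 661 = 2482 − 12p, so p = 151.75.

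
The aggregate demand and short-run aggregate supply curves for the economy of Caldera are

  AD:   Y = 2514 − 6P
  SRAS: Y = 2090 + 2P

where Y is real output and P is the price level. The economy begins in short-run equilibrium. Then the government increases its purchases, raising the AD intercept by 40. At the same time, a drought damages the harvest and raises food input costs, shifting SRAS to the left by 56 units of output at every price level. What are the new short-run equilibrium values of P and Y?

P = 65, Y = 2164

After both shocks: AD is Y = 2554 − 6P and SRAS is Y = 2034 + 2P.
Setting them equal: 520 = 8P, so P = 65.
Y = 2554 − 6·65 = 2164.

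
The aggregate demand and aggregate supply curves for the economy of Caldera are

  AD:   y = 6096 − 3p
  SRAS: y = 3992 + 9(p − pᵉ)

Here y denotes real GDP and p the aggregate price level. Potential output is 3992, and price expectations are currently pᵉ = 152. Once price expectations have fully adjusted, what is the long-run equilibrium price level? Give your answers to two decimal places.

Long-run p = 701.33

Short run: with pᵉ = 152, SRAS is y = 2624 + 9p. Setting AD = SRAS gives 3472 = 12p, so p = 289.33 and y = 6096 − 3p = 5228.00.
Output 5228.00 is above potential 3992, so over time expected prices rise and SRAS shifts left until y returns to 3992.
Long run: y = 3992 on the AD curve gives 3992 = 6096 − 3p, so p = 701.33.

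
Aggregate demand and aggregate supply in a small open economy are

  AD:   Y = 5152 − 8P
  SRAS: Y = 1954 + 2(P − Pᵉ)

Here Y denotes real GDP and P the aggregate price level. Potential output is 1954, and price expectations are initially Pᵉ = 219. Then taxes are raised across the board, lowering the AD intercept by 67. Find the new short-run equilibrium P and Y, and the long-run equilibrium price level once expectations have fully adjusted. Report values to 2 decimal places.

Short run: P = 356.90, Y = 2229.80. Long run: P = 391.38.

AD shifts left: new AD is Y = 5085 − 8P. With Pᵉ = 219, SRAS is Y = 1516 + 2P.
Short run: 5085 − 8P = 1516 + 2P gives 3569 = 10P, so P = 356.90 and Y = 5085 − 8P = 2229.80.
Y = 2229.80 is above potential 1954; expectations adjust and SRAS shifts left until Y = 1954.
Long run: on the new AD curve, 1954 = 5085 − 8P gives P = 391.38.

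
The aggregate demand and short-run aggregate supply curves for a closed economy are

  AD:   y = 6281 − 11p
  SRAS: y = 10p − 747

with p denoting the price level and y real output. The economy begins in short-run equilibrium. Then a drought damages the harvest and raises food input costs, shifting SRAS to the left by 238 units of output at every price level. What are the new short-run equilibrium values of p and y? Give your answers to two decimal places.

This is a negative supply shock: SRAS shifts left.
New SRAS: y = 10p − 985.
Set AD = SRAS: 6281 − 11p = 10p − 985, so 7266 = 21p and p = 346.00.
Substituting into AD, y = 2475.00.

p = 346.00, y = 2475.00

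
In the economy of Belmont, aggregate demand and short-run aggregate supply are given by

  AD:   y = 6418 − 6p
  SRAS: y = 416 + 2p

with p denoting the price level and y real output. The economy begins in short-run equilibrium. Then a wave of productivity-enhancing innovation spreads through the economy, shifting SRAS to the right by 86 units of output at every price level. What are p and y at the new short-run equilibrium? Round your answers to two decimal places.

p = 739.50, y = 1981.00

This is a positive supply shock: SRAS shifts right.
New SRAS: y = 502 + 2p.
Set AD = SRAS: 6418 − 6p = 502 + 2p, so 5916 = 8p and p = 739.50.
Substituting into AD, y = 1981.00.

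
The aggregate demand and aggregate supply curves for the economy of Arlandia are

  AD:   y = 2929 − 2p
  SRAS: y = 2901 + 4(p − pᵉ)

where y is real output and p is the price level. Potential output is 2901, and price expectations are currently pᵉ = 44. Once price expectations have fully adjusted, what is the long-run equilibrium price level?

Long-run p = 14

Short run: with pᵉ = 44, SRAS is y = 2725 + 4p. Setting AD = SRAS gives 204 = 6p, so p = 34 and y = 2929 − 2·34 = 2861.
Output 2861 is below potential 2901, so over time expected prices fall and SRAS shifts right until y returns to 2901.
Long run: y = 2901 on the AD curve gives 2901 = 2929 − 2p, so p = 14.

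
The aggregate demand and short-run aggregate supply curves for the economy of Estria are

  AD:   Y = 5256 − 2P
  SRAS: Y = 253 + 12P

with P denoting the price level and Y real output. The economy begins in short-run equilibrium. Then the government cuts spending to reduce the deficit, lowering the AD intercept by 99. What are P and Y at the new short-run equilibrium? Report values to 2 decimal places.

This is a negative demand shock: AD shifts left.
New AD: Y = 5157 − 2P.
Set AD = SRAS: 5157 − 2P = 253 + 12P, so 4904 = 14P and P = 350.29.
Substituting into AD, Y = 4456.43.

P = 350.29, Y = 4456.43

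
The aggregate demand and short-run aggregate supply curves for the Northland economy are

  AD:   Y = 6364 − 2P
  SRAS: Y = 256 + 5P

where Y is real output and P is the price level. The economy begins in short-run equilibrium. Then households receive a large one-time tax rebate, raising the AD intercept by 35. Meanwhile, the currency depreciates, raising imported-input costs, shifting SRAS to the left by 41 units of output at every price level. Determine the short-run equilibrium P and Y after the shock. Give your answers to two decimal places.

After both shocks: AD is Y = 6399 − 2P and SRAS is Y = 215 + 5P.
Setting them equal: 6184 = 7P, so P = 883.43.
Substituting into AD, Y = 4632.14.

P = 883.43, Y = 4632.14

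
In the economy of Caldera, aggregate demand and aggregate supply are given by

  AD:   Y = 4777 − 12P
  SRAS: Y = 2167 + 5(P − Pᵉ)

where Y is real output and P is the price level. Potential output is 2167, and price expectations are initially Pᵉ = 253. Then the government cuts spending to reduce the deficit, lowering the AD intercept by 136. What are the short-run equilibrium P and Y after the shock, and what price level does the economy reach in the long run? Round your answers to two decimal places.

AD shifts left: new AD is Y = 4641 − 12P. With Pᵉ = 253, SRAS is Y = 902 + 5P.
Short run: 4641 − 12P = 902 + 5P gives 3739 = 17P, so P = 219.94 and Y = 4641 − 12P = 2001.71.
Y = 2001.71 is below potential 2167; expectations adjust and SRAS shifts right until Y = 2167.
Long run: on the new AD curve, 2167 = 4641 − 12P gives P = 206.17.

Short run: P = 219.94, Y = 2001.71. Long run: P = 206.17.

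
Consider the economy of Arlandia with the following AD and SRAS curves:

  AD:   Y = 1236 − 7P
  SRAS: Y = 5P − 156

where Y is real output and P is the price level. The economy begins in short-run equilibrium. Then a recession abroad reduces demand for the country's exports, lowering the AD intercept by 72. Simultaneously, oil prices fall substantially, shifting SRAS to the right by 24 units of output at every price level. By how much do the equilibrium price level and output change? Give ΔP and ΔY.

After both shocks: AD is Y = 1164 − 7P and SRAS is Y = 5P − 132.
Setting them equal: 1296 = 12P, so P = 108.
Y = 1164 − 7·108 = 408.
Initially P = 116, Y = 424, so ΔP = -8 and ΔY = -16.

ΔP = -8, ΔY = -16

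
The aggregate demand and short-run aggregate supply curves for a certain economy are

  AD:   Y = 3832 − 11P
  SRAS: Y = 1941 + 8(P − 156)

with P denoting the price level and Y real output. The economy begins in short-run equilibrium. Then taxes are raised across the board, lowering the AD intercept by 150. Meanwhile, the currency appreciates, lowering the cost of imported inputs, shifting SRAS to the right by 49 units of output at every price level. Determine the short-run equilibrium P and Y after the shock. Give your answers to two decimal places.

After both shocks: AD is Y = 3682 − 11P and SRAS is Y = 742 + 8P.
Setting them equal: 2940 = 19P, so P = 154.74.
Substituting into AD, Y = 1979.89.

P = 154.74, Y = 1979.89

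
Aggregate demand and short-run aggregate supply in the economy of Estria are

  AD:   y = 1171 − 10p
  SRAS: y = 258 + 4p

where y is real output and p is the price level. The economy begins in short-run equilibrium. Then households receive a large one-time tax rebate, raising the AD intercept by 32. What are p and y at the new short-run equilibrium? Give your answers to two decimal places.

p = 67.50, y = 528.00

This is a positive demand shock: AD shifts right.
New AD: y = 1203 − 10p.
Set AD = SRAS: 1203 − 10p = 258 + 4p, so 945 = 14p and p = 67.50.
Substituting into AD, y = 528.00.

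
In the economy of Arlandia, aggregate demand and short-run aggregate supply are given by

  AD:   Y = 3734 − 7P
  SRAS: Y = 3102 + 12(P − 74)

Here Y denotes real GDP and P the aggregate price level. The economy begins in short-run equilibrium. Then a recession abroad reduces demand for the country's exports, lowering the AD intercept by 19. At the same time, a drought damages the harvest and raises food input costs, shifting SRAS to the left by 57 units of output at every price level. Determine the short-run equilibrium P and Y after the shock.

After both shocks: AD is Y = 3715 − 7P and SRAS is Y = 2157 + 12P.
Setting them equal: 1558 = 19P, so P = 82.
Y = 3715 − 7·82 = 3141.

P = 82, Y = 3141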